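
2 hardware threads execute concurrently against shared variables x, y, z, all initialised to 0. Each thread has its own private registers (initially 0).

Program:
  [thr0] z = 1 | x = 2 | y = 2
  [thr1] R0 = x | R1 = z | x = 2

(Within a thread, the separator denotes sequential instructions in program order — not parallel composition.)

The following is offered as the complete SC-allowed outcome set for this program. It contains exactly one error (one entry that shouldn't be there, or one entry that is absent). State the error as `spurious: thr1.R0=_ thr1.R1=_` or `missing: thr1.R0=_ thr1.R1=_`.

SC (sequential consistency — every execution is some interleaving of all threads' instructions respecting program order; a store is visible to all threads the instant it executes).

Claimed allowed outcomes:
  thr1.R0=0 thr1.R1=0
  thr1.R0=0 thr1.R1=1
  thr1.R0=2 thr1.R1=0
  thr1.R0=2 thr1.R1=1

outcome vector order: (thr1.R0,thr1.R1)
SC (3): (0,0); (0,1); (2,1)
claimed∖SC = {(2,0)}

spurious: thr1.R0=2 thr1.R1=0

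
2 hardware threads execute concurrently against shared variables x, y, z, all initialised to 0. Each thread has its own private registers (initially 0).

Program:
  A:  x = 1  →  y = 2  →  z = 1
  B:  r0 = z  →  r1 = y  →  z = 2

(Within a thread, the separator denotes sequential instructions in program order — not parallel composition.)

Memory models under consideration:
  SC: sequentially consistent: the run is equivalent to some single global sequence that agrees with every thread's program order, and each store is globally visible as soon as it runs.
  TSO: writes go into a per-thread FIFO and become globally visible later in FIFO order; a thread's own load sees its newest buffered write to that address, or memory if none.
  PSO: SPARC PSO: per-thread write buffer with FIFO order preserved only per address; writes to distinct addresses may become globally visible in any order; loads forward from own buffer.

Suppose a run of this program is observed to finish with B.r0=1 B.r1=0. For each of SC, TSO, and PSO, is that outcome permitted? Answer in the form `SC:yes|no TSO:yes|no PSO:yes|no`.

SC:no TSO:no PSO:yes

outcome vector order: (B.r0,B.r1)
SC (3): <0 0>, <0 2>, <1 2>
TSO (3): <0 0>, <0 2>, <1 2>
PSO (4): <0 0>, <0 2>, <1 0>, <1 2>
target <1 0> ∈ {PSO}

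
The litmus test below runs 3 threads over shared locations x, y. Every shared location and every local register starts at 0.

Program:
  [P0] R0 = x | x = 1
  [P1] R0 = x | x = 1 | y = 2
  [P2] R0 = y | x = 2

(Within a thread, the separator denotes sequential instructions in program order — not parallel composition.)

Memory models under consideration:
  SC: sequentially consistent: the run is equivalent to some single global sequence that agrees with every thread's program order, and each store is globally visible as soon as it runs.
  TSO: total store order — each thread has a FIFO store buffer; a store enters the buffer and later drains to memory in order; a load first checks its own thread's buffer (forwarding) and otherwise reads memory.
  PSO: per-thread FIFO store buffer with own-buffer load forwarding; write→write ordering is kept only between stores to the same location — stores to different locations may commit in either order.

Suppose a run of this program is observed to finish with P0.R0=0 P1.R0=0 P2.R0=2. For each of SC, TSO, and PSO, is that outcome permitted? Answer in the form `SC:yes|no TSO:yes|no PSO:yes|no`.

outcome vector order: (P0.R0,P1.R0,P2.R0)
SC: 12 outcomes — {(0,0,0) (0,0,2) (0,1,0) (0,1,2) (0,2,0) (1,0,0) (1,0,2) (1,2,0) (2,0,0) (2,0,2) (2,1,0) (2,2,0)}
TSO: 12 outcomes — {(0,0,0) (0,0,2) (0,1,0) (0,1,2) (0,2,0) (1,0,0) (1,0,2) (1,2,0) (2,0,0) (2,0,2) (2,1,0) (2,2,0)}
PSO: 12 outcomes — {(0,0,0) (0,0,2) (0,1,0) (0,1,2) (0,2,0) (1,0,0) (1,0,2) (1,2,0) (2,0,0) (2,0,2) (2,1,0) (2,2,0)}
target (0,0,2) ∈ {SC,TSO,PSO}

SC:yes TSO:yes PSO:yes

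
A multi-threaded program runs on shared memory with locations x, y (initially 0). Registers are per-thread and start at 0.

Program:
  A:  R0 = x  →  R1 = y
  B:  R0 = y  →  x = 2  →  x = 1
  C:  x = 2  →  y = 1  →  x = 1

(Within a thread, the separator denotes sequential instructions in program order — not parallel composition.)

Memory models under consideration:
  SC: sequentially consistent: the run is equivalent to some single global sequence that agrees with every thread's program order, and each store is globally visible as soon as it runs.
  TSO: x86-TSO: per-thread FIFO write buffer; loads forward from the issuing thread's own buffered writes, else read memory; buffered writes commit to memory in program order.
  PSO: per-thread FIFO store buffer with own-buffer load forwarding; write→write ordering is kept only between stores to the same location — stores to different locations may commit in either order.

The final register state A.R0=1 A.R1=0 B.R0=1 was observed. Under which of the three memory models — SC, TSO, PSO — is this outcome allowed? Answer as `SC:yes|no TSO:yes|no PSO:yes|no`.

SC:no TSO:no PSO:yes

outcome vector order: (A.R0,A.R1,B.R0)
under SC → 0/0/0; 0/0/1; 0/1/0; 0/1/1; 1/0/0; 1/1/0; 1/1/1; 2/0/0; 2/0/1; 2/1/0; 2/1/1
under TSO → 0/0/0; 0/0/1; 0/1/0; 0/1/1; 1/0/0; 1/1/0; 1/1/1; 2/0/0; 2/0/1; 2/1/0; 2/1/1
under PSO → 0/0/0; 0/0/1; 0/1/0; 0/1/1; 1/0/0; 1/0/1; 1/1/0; 1/1/1; 2/0/0; 2/0/1; 2/1/0; 2/1/1
target 1/0/1 ∈ {PSO}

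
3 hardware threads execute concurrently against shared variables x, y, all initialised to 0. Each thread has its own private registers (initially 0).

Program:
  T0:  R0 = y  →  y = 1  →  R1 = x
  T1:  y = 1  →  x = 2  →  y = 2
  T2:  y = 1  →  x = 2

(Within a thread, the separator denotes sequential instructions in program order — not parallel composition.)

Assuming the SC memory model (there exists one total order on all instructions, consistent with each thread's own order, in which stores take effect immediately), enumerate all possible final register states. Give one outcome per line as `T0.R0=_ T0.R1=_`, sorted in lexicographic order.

outcome vector order: (T0.R0,T0.R1)
|SC outcomes| = 5

T0.R0=0 T0.R1=0
T0.R0=0 T0.R1=2
T0.R0=1 T0.R1=0
T0.R0=1 T0.R1=2
T0.R0=2 T0.R1=2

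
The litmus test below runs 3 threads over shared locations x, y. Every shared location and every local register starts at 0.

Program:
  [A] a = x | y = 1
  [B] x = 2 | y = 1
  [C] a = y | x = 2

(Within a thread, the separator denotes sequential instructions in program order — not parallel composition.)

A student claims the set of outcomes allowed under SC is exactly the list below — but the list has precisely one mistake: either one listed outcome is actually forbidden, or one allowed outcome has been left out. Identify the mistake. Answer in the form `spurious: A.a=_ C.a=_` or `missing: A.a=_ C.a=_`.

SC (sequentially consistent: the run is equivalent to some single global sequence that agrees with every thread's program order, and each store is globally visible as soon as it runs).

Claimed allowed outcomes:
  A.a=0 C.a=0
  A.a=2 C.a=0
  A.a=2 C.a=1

outcome vector order: (A.a,C.a)
[SC] allowed = {(0,0) (0,1) (2,0) (2,1)}
SC∖claimed = {(0,1)}

missing: A.a=0 C.a=1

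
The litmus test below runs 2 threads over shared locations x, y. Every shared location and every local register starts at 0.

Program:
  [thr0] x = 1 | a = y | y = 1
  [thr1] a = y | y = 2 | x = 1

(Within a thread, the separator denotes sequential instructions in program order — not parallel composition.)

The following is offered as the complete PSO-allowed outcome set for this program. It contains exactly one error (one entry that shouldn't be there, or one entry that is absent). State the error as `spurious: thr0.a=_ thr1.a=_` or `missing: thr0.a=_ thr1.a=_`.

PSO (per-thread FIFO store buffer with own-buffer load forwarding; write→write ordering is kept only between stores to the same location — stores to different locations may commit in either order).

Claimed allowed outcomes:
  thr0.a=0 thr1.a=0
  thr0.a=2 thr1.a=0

missing: thr0.a=0 thr1.a=1

outcome vector order: (thr0.a,thr1.a)
PSO: 3 outcomes — {<0 0>; <0 1>; <2 0>}
PSO∖claimed = {<0 1>}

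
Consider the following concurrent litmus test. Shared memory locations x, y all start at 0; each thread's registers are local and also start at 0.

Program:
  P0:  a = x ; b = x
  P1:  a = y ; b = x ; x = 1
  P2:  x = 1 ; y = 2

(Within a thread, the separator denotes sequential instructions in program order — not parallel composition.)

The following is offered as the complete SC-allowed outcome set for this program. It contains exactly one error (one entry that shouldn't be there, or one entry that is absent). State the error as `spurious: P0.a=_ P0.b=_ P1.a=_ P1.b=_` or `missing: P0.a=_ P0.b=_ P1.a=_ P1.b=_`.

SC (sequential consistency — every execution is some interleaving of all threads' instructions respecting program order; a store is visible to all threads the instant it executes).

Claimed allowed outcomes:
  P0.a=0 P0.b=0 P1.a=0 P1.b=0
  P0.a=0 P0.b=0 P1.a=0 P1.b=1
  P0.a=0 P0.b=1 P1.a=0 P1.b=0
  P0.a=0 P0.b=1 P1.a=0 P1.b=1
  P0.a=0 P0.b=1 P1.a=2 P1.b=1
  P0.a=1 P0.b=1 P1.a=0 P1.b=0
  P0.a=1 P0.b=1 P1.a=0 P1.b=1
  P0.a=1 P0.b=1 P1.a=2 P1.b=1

outcome vector order: (P0.a,P0.b,P1.a,P1.b)
SC: 9 outcomes — {0000; 0001; 0021; 0100; 0101; 0121; 1100; 1101; 1121}
SC∖claimed = {0021}

missing: P0.a=0 P0.b=0 P1.a=2 P1.b=1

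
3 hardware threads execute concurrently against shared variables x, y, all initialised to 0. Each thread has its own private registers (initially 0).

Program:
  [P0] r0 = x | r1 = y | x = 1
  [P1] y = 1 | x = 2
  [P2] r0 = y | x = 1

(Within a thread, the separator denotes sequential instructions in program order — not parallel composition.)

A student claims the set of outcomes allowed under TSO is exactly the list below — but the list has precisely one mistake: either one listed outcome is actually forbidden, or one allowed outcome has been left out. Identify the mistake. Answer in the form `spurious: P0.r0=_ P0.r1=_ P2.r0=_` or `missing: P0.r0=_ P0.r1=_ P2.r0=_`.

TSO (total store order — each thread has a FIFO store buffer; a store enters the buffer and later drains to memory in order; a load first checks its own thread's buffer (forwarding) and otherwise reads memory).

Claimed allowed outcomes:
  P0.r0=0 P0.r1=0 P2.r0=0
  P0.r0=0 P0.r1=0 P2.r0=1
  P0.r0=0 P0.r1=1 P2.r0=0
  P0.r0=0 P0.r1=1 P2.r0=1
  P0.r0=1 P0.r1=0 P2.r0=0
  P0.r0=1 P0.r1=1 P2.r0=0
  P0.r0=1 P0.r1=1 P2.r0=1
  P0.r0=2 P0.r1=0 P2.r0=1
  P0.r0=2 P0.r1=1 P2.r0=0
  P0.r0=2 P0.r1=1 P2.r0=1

outcome vector order: (P0.r0,P0.r1,P2.r0)
[TSO] allowed = {000; 001; 010; 011; 100; 110; 111; 210; 211}
claimed∖TSO = {201}

spurious: P0.r0=2 P0.r1=0 P2.r0=1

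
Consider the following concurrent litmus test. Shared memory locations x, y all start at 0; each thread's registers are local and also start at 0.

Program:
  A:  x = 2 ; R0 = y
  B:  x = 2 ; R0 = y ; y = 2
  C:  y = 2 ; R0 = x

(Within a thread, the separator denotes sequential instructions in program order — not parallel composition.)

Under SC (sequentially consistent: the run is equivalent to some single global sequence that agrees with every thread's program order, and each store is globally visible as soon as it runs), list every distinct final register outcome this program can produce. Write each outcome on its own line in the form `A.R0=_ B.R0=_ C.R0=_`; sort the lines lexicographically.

outcome vector order: (A.R0,B.R0,C.R0)
|SC outcomes| = 5

A.R0=0 B.R0=0 C.R0=2
A.R0=0 B.R0=2 C.R0=2
A.R0=2 B.R0=0 C.R0=2
A.R0=2 B.R0=2 C.R0=0
A.R0=2 B.R0=2 C.R0=2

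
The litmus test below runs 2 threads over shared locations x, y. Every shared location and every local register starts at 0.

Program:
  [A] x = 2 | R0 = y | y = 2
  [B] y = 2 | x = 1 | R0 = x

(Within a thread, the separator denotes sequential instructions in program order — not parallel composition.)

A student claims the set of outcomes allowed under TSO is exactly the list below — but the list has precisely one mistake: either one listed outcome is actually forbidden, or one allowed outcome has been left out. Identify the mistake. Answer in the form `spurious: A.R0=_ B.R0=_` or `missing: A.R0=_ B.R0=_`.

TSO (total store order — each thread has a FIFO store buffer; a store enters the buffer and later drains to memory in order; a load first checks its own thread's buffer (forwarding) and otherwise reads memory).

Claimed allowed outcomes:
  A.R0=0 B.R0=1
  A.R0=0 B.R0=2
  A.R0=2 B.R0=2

outcome vector order: (A.R0,B.R0)
[TSO] allowed = {(0,1), (0,2), (2,1), (2,2)}
TSO∖claimed = {(2,1)}

missing: A.R0=2 B.R0=1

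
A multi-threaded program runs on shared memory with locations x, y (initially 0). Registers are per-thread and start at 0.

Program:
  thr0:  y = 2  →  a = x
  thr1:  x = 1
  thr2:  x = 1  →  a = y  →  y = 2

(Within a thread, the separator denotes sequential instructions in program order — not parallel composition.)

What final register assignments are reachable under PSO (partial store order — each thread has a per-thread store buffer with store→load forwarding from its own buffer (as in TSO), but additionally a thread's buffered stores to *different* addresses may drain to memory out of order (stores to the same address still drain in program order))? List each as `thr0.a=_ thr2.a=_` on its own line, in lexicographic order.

outcome vector order: (thr0.a,thr2.a)
|PSO outcomes| = 4

thr0.a=0 thr2.a=0
thr0.a=0 thr2.a=2
thr0.a=1 thr2.a=0
thr0.a=1 thr2.a=2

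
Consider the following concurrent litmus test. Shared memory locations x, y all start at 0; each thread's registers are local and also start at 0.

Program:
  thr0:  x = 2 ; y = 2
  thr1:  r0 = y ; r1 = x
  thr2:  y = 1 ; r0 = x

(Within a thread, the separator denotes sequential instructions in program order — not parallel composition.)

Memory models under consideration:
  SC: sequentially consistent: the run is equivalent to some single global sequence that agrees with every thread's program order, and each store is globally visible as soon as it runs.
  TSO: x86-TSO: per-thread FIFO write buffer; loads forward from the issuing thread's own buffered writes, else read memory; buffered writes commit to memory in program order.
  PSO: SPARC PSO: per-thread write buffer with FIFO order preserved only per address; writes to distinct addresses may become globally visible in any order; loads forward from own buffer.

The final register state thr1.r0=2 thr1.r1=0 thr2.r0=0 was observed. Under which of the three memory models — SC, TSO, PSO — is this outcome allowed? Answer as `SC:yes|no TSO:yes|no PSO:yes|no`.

SC:no TSO:no PSO:yes

outcome vector order: (thr1.r0,thr1.r1,thr2.r0)
SC: 10 outcomes — {<0 0 0>; <0 0 2>; <0 2 0>; <0 2 2>; <1 0 0>; <1 0 2>; <1 2 0>; <1 2 2>; <2 2 0>; <2 2 2>}
TSO: 10 outcomes — {<0 0 0>; <0 0 2>; <0 2 0>; <0 2 2>; <1 0 0>; <1 0 2>; <1 2 0>; <1 2 2>; <2 2 0>; <2 2 2>}
PSO: 12 outcomes — {<0 0 0>; <0 0 2>; <0 2 0>; <0 2 2>; <1 0 0>; <1 0 2>; <1 2 0>; <1 2 2>; <2 0 0>; <2 0 2>; <2 2 0>; <2 2 2>}
target <2 0 0> ∈ {PSO}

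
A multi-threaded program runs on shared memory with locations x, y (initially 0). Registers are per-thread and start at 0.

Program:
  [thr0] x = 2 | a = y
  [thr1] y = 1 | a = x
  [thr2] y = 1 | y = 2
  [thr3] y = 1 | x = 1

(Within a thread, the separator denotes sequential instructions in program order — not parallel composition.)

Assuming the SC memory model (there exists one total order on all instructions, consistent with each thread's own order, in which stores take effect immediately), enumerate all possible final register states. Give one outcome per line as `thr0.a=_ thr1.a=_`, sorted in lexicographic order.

outcome vector order: (thr0.a,thr1.a)
|SC outcomes| = 8

thr0.a=0 thr1.a=1
thr0.a=0 thr1.a=2
thr0.a=1 thr1.a=0
thr0.a=1 thr1.a=1
thr0.a=1 thr1.a=2
thr0.a=2 thr1.a=0
thr0.a=2 thr1.a=1
thr0.a=2 thr1.a=2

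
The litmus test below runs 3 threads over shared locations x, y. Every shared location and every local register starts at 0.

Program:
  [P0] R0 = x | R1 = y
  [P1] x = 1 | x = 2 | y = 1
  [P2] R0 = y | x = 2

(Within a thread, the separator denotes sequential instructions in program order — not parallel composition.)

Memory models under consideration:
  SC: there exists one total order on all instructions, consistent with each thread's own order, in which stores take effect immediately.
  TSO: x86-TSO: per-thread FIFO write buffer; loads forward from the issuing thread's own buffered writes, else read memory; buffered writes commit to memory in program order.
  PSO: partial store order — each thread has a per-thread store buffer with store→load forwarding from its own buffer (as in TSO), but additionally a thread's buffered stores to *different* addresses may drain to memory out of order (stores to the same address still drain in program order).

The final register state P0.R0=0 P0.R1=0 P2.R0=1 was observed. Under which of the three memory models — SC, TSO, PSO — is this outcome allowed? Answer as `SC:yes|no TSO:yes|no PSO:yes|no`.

outcome vector order: (P0.R0,P0.R1,P2.R0)
[SC] allowed = {<0 0 0>, <0 0 1>, <0 1 0>, <0 1 1>, <1 0 0>, <1 0 1>, <1 1 0>, <1 1 1>, <2 0 0>, <2 0 1>, <2 1 0>, <2 1 1>}
[TSO] allowed = {<0 0 0>, <0 0 1>, <0 1 0>, <0 1 1>, <1 0 0>, <1 0 1>, <1 1 0>, <1 1 1>, <2 0 0>, <2 0 1>, <2 1 0>, <2 1 1>}
[PSO] allowed = {<0 0 0>, <0 0 1>, <0 1 0>, <0 1 1>, <1 0 0>, <1 0 1>, <1 1 0>, <1 1 1>, <2 0 0>, <2 0 1>, <2 1 0>, <2 1 1>}
target <0 0 1> ∈ {SC,TSO,PSO}

SC:yes TSO:yes PSO:yes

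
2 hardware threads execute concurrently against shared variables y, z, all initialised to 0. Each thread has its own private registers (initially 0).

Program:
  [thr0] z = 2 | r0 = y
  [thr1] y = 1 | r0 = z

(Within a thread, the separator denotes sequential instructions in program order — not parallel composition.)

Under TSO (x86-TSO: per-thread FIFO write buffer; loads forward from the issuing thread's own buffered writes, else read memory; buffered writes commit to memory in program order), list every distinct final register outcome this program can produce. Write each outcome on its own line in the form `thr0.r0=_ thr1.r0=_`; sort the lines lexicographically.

outcome vector order: (thr0.r0,thr1.r0)
|TSO outcomes| = 4

thr0.r0=0 thr1.r0=0
thr0.r0=0 thr1.r0=2
thr0.r0=1 thr1.r0=0
thr0.r0=1 thr1.r0=2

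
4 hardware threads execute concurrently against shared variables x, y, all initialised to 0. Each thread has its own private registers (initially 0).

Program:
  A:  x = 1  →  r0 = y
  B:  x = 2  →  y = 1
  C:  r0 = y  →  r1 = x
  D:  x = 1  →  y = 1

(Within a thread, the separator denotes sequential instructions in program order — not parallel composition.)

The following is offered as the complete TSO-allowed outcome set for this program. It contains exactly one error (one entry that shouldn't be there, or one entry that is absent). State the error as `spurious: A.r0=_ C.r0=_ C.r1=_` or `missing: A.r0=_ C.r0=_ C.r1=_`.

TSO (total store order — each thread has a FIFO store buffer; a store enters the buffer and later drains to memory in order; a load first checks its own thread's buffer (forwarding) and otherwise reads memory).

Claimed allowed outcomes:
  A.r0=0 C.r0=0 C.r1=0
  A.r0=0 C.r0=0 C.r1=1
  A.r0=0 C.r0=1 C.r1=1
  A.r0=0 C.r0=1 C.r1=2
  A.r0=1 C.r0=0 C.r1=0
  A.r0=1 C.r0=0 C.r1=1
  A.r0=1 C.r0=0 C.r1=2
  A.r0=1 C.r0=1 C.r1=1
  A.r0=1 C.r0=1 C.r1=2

outcome vector order: (A.r0,C.r0,C.r1)
under TSO → 000; 001; 002; 011; 012; 100; 101; 102; 111; 112
TSO∖claimed = {002}

missing: A.r0=0 C.r0=0 C.r1=2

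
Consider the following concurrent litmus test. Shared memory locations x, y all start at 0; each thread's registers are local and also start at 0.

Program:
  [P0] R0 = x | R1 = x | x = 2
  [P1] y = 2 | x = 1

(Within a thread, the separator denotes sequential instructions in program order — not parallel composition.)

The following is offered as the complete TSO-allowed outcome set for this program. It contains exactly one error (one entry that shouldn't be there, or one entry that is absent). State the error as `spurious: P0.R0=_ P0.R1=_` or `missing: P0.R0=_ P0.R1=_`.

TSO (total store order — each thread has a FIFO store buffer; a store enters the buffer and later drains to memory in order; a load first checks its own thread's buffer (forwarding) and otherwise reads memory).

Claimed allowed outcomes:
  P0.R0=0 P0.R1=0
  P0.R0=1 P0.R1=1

missing: P0.R0=0 P0.R1=1

outcome vector order: (P0.R0,P0.R1)
TSO: 3 outcomes — {(0,0), (0,1), (1,1)}
TSO∖claimed = {(0,1)}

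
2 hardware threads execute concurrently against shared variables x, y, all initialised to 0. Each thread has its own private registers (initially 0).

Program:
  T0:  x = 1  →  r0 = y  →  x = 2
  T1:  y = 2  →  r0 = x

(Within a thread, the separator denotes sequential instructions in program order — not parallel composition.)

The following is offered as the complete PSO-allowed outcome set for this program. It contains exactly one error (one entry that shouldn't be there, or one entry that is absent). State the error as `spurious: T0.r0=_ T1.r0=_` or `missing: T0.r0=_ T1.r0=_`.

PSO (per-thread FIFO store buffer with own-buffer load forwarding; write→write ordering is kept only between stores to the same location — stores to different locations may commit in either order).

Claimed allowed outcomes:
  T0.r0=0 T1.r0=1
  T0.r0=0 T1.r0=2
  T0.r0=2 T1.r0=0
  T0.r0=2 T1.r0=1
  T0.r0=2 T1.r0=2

outcome vector order: (T0.r0,T1.r0)
PSO (6): 00, 01, 02, 20, 21, 22
PSO∖claimed = {00}

missing: T0.r0=0 T1.r0=0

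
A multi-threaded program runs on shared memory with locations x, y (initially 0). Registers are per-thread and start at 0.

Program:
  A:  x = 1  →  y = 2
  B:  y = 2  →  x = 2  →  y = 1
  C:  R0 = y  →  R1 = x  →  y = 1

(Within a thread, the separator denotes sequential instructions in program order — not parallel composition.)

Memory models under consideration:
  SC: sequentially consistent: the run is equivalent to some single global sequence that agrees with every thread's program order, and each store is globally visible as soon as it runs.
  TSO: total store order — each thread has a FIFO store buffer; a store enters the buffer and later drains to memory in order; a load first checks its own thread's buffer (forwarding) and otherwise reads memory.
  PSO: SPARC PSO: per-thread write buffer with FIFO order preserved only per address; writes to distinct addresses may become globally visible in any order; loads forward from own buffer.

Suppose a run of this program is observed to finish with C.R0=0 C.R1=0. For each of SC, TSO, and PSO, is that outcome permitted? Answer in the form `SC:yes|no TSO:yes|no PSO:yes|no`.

outcome vector order: (C.R0,C.R1)
under SC → 00, 01, 02, 11, 12, 20, 21, 22
under TSO → 00, 01, 02, 11, 12, 20, 21, 22
under PSO → 00, 01, 02, 10, 11, 12, 20, 21, 22
target 00 ∈ {SC,TSO,PSO}

SC:yes TSO:yes PSO:yes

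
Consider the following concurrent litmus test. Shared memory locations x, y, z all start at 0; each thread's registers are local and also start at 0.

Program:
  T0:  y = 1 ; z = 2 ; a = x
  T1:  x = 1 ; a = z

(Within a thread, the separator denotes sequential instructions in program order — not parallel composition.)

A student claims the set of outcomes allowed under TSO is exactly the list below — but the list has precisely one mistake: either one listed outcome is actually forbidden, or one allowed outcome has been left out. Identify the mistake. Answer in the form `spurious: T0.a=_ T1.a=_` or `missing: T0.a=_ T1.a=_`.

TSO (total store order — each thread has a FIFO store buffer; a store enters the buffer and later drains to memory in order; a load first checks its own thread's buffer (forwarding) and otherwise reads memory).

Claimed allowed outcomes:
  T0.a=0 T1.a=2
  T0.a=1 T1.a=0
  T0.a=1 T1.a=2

missing: T0.a=0 T1.a=0

outcome vector order: (T0.a,T1.a)
TSO: 4 outcomes — {<0 0>; <0 2>; <1 0>; <1 2>}
TSO∖claimed = {<0 0>}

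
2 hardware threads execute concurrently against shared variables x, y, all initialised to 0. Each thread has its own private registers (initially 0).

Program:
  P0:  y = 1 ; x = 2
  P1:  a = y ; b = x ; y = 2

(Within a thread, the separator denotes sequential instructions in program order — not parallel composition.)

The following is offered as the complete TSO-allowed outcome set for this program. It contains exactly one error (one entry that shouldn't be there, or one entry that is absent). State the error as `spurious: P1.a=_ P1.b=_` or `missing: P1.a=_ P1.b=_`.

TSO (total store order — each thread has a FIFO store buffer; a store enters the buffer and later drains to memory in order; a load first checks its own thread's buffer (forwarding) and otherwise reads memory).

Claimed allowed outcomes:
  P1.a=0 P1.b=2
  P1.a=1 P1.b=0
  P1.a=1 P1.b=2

outcome vector order: (P1.a,P1.b)
under TSO → 0/0, 0/2, 1/0, 1/2
TSO∖claimed = {0/0}

missing: P1.a=0 P1.b=0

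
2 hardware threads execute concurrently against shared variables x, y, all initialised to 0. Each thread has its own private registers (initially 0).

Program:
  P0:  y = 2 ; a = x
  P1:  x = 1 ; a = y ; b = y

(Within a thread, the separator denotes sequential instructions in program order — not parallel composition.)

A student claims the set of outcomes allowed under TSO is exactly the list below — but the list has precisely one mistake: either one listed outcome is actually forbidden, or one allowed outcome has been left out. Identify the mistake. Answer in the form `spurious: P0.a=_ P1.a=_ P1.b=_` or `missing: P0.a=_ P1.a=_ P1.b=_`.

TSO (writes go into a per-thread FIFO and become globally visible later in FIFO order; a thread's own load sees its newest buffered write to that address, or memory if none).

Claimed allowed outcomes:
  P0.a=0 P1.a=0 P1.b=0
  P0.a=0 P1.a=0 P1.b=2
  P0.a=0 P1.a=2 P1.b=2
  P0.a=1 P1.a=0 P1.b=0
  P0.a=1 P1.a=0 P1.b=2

missing: P0.a=1 P1.a=2 P1.b=2

outcome vector order: (P0.a,P1.a,P1.b)
[TSO] allowed = {(0,0,0) (0,0,2) (0,2,2) (1,0,0) (1,0,2) (1,2,2)}
TSO∖claimed = {(1,2,2)}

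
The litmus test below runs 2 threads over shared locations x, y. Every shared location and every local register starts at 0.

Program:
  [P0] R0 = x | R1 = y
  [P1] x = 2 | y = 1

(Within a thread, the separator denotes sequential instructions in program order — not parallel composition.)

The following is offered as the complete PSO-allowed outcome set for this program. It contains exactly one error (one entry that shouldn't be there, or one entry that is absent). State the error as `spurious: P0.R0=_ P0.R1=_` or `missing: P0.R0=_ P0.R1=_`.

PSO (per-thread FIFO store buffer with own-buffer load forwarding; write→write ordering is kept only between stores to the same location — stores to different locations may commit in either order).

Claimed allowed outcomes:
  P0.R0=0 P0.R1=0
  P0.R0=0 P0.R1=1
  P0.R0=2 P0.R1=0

missing: P0.R0=2 P0.R1=1

outcome vector order: (P0.R0,P0.R1)
[PSO] allowed = {(0,0); (0,1); (2,0); (2,1)}
PSO∖claimed = {(2,1)}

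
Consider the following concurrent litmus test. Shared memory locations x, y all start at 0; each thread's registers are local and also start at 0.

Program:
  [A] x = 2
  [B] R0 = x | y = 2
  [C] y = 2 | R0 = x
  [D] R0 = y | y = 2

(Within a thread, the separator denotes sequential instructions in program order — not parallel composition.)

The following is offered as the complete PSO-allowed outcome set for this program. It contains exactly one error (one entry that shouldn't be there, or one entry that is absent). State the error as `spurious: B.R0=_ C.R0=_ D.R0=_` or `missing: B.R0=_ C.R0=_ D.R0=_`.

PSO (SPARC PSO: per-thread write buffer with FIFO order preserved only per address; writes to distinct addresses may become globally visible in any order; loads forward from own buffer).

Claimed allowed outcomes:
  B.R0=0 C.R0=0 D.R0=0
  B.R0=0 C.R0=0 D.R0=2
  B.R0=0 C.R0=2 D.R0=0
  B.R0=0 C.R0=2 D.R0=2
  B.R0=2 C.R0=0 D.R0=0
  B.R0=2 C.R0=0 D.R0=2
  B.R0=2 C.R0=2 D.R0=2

missing: B.R0=2 C.R0=2 D.R0=0

outcome vector order: (B.R0,C.R0,D.R0)
PSO (8): <0 0 0>, <0 0 2>, <0 2 0>, <0 2 2>, <2 0 0>, <2 0 2>, <2 2 0>, <2 2 2>
PSO∖claimed = {<2 2 0>}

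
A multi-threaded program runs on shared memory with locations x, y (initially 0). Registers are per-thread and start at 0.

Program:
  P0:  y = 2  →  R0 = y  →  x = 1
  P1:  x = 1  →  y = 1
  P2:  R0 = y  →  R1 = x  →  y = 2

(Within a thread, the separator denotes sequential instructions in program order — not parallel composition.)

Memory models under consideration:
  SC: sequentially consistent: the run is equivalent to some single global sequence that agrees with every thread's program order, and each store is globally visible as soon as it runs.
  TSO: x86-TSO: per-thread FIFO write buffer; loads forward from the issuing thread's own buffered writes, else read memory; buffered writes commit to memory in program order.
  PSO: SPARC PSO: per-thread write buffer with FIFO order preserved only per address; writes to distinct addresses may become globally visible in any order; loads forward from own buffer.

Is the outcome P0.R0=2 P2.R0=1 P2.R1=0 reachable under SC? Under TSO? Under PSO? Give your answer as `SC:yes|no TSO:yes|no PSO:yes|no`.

outcome vector order: (P0.R0,P2.R0,P2.R1)
SC (10): 100; 101; 111; 120; 121; 200; 201; 211; 220; 221
TSO (10): 100; 101; 111; 120; 121; 200; 201; 211; 220; 221
PSO (12): 100; 101; 110; 111; 120; 121; 200; 201; 210; 211; 220; 221
target 210 ∈ {PSO}

SC:no TSO:no PSO:yes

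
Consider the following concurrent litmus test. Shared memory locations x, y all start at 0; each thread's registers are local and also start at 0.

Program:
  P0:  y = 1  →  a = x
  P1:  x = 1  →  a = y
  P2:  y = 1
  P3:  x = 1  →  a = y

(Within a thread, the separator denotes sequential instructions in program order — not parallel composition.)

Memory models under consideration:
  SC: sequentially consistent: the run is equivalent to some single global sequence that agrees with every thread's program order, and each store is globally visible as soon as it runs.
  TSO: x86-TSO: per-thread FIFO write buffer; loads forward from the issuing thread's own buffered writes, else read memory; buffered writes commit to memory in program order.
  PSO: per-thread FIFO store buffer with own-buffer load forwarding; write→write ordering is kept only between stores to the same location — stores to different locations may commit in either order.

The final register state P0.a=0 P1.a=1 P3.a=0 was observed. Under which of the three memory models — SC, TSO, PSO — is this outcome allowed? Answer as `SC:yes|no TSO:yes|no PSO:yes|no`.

outcome vector order: (P0.a,P1.a,P3.a)
under SC → (0,1,1), (1,0,0), (1,0,1), (1,1,0), (1,1,1)
under TSO → (0,0,0), (0,0,1), (0,1,0), (0,1,1), (1,0,0), (1,0,1), (1,1,0), (1,1,1)
under PSO → (0,0,0), (0,0,1), (0,1,0), (0,1,1), (1,0,0), (1,0,1), (1,1,0), (1,1,1)
target (0,1,0) ∈ {TSO,PSO}

SC:no TSO:yes PSO:yes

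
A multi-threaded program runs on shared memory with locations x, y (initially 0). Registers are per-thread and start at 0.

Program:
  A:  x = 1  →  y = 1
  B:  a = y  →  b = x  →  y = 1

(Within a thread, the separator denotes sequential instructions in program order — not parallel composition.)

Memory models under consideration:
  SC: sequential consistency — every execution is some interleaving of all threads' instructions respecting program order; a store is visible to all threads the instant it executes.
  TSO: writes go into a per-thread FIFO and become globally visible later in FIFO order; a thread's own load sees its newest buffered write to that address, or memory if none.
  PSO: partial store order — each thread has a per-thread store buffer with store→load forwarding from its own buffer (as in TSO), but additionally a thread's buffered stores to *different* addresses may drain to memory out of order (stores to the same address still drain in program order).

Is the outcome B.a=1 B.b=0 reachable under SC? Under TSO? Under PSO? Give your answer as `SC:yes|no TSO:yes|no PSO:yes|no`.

outcome vector order: (B.a,B.b)
SC: 3 outcomes — {00, 01, 11}
TSO: 3 outcomes — {00, 01, 11}
PSO: 4 outcomes — {00, 01, 10, 11}
target 10 ∈ {PSO}

SC:no TSO:no PSO:yes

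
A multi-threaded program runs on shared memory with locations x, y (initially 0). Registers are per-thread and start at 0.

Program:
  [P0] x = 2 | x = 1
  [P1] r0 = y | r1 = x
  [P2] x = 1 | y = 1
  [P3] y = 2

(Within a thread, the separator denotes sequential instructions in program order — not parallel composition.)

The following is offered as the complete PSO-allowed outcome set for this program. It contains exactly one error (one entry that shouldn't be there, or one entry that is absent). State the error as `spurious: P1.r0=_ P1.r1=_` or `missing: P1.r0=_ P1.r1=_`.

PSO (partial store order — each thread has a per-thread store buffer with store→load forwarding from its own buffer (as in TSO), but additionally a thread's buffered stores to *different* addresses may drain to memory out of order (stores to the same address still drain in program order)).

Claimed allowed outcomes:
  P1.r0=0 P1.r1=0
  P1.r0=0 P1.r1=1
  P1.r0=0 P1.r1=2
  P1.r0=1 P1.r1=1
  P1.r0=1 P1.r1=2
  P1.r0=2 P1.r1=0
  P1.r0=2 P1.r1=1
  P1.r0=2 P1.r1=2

missing: P1.r0=1 P1.r1=0

outcome vector order: (P1.r0,P1.r1)
[PSO] allowed = {<0 0> <0 1> <0 2> <1 0> <1 1> <1 2> <2 0> <2 1> <2 2>}
PSO∖claimed = {<1 0>}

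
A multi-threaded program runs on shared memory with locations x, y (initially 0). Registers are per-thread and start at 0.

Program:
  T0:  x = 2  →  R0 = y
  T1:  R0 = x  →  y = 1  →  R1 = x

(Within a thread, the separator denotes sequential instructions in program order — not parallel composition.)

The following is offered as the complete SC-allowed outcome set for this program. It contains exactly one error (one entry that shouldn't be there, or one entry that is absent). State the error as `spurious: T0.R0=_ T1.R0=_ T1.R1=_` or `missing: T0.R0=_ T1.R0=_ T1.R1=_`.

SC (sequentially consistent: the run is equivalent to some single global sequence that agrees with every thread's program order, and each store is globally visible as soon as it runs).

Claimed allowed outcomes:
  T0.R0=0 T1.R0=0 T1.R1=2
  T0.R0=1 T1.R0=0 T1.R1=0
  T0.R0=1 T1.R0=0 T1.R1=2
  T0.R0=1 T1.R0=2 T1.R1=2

outcome vector order: (T0.R0,T1.R0,T1.R1)
SC: 5 outcomes — {<0 0 2> <0 2 2> <1 0 0> <1 0 2> <1 2 2>}
SC∖claimed = {<0 2 2>}

missing: T0.R0=0 T1.R0=2 T1.R1=2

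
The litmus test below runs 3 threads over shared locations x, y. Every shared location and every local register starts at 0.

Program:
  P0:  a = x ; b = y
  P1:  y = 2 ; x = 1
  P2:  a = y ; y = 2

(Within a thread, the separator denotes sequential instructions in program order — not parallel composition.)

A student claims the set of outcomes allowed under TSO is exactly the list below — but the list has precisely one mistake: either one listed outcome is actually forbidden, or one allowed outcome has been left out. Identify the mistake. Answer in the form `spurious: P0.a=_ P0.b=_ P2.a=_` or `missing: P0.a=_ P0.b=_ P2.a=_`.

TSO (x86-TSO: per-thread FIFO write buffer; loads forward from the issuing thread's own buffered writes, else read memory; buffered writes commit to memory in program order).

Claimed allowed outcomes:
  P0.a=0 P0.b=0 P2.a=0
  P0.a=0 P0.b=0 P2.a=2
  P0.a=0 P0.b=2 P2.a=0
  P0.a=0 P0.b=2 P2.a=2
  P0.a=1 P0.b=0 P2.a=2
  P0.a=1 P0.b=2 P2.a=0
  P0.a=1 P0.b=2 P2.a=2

spurious: P0.a=1 P0.b=0 P2.a=2

outcome vector order: (P0.a,P0.b,P2.a)
[TSO] allowed = {(0,0,0); (0,0,2); (0,2,0); (0,2,2); (1,2,0); (1,2,2)}
claimed∖TSO = {(1,0,2)}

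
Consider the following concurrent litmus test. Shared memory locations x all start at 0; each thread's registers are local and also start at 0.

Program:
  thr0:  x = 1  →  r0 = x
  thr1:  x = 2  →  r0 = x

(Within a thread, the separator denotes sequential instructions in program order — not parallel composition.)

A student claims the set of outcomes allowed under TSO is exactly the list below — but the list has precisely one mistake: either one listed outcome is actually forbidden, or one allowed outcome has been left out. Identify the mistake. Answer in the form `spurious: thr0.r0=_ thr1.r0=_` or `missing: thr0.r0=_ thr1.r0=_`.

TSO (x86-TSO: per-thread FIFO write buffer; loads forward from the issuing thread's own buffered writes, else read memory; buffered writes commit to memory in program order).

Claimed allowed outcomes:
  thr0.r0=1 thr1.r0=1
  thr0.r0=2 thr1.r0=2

outcome vector order: (thr0.r0,thr1.r0)
TSO (3): 1/1; 1/2; 2/2
TSO∖claimed = {1/2}

missing: thr0.r0=1 thr1.r0=2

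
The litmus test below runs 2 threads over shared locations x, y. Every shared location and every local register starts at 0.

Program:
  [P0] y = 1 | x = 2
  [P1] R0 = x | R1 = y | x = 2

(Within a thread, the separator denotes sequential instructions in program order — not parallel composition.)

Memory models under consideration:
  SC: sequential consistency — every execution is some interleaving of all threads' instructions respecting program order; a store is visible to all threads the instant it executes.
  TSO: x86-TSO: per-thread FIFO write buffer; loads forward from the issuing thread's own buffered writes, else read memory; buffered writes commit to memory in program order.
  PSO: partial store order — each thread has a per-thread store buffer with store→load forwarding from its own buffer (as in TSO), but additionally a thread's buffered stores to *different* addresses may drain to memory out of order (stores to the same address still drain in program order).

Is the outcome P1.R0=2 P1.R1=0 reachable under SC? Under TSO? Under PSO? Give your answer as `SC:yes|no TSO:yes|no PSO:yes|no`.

outcome vector order: (P1.R0,P1.R1)
[SC] allowed = {00, 01, 21}
[TSO] allowed = {00, 01, 21}
[PSO] allowed = {00, 01, 20, 21}
target 20 ∈ {PSO}

SC:no TSO:no PSO:yes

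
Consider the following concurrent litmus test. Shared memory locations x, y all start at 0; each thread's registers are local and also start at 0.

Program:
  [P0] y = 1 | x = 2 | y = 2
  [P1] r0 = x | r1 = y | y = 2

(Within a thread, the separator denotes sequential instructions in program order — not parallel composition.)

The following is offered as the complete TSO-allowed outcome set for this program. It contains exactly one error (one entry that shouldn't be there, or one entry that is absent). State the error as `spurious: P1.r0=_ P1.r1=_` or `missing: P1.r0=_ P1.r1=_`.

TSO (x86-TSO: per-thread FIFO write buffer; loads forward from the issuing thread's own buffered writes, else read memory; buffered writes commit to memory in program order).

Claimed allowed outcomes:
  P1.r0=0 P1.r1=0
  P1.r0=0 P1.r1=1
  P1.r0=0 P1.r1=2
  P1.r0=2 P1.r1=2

outcome vector order: (P1.r0,P1.r1)
TSO: 5 outcomes — {0/0, 0/1, 0/2, 2/1, 2/2}
TSO∖claimed = {2/1}

missing: P1.r0=2 P1.r1=1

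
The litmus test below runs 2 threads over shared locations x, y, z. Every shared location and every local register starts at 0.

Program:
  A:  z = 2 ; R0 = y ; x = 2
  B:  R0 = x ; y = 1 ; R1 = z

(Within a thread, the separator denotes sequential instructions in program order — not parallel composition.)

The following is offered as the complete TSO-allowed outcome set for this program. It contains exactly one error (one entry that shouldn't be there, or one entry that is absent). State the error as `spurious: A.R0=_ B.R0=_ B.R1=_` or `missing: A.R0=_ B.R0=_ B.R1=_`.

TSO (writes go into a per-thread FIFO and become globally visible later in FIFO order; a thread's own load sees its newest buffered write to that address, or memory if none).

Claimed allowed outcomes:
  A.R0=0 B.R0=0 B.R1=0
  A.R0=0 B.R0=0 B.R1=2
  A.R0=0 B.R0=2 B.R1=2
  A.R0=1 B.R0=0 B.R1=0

missing: A.R0=1 B.R0=0 B.R1=2

outcome vector order: (A.R0,B.R0,B.R1)
under TSO → 000; 002; 022; 100; 102
TSO∖claimed = {102}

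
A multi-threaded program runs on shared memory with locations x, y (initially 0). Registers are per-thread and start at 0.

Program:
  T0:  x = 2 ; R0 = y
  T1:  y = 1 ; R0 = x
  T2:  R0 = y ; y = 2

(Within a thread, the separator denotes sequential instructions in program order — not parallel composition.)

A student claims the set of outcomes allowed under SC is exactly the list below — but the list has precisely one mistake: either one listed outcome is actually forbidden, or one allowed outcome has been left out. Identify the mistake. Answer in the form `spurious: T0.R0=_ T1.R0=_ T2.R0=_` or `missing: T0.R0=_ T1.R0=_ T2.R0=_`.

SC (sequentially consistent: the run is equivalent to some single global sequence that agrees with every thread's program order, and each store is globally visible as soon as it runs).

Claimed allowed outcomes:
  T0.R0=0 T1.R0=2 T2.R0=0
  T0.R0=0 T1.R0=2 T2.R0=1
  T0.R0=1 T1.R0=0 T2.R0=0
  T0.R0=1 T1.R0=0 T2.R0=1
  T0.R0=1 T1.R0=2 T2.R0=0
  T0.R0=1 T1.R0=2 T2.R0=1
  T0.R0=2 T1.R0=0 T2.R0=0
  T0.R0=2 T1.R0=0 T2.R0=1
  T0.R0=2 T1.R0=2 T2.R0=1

outcome vector order: (T0.R0,T1.R0,T2.R0)
[SC] allowed = {(0,2,0), (0,2,1), (1,0,0), (1,0,1), (1,2,0), (1,2,1), (2,0,0), (2,0,1), (2,2,0), (2,2,1)}
SC∖claimed = {(2,2,0)}

missing: T0.R0=2 T1.R0=2 T2.R0=0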